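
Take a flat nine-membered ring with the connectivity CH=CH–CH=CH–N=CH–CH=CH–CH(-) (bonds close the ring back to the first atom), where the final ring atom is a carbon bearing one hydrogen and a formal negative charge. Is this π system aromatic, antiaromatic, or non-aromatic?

Aromatic

Every ring atom contributes a p orbital perpendicular to the ring (each doubly-bonded ring atom is sp² with one p-orbital electron; each =N– nitrogen is pyridine-type (lone pair in the sp² plane, one electron in the p orbital); the carbanion's lone pair occupies the p orbital), so the π system is cyclic and fully conjugated.
Tallying contributions gives 4 × 2 = 8 from the double-bond units + 2 from the CH(-) atom = 10.
10 = 4(2) + 2, which satisfies Hückel's 4n+2 rule.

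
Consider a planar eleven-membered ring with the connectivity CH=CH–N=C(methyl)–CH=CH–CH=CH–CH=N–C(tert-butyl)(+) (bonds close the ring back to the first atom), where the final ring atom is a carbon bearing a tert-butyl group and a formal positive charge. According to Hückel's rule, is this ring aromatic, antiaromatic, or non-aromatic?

The p orbitals form a continuous loop: the double-bond atoms are sp², each contributing one p electron; the doubly-bonded nitrogens are pyridine-type — their lone pairs lie in the ring plane, leaving one electron in the p orbital; the carbocation has an empty p orbital. The ring is fully conjugated.
Adding the contributions, 5 × 2 = 10 from the double-bond units + 0 from the C(tert-butyl)(+) atom = 10.
Since 10 = 4·2 + 2, the ring meets the 4n+2 criterion.

Aromatic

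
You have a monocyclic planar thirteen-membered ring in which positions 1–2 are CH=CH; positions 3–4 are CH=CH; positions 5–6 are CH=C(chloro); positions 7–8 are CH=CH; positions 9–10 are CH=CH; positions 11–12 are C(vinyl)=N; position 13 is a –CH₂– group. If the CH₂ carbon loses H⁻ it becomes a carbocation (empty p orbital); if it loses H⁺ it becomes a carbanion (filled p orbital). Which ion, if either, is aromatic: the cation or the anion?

In either ion the ring is fully conjugated: every atom, including the new sp² carbon, supplies a p orbital.
Cation: 6 × 2 + 0 = 12 π electrons → 4(3), antiaromatic.
Anion: 6 × 2 + 2 = 14 π electrons → 4(3)+2, aromatic.

The anion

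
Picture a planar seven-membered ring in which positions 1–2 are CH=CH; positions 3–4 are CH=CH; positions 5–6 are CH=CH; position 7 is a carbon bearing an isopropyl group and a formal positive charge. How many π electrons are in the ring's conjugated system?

6

Check conjugation: each doubly-bonded ring atom is sp² with one p-orbital electron; the carbocation has an empty p orbital — every position has a p orbital, so the cyclic π system is continuous.
π-electron count: 3 × 2 = 6 from the double-bond units + 0 from the C(isopropyl)(+) atom = 6.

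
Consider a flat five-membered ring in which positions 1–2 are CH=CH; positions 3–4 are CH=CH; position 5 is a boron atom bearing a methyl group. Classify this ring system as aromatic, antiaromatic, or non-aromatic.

Antiaromatic

Check conjugation: every atom in a ring double bond is sp² and brings one electron to the p orbital; the boron has an empty p orbital — every position has a p orbital, so the cyclic π system is continuous.
Adding the contributions, 2 × 2 = 4 from the double-bond units + 0 from the B(methyl) atom = 4.
4 = 4(1); a planar, fully conjugated 4n system is antiaromatic.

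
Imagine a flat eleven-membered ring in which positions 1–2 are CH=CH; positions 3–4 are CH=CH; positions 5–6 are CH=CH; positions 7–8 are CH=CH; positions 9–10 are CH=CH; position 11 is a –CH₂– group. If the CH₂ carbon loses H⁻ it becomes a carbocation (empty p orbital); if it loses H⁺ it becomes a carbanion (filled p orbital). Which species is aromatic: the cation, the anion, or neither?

The cation

In both ions every ring atom is sp² and contributes a p orbital, so both rings are fully conjugated.
Cation: 5 × 2 + 0 = 10 π electrons → 4(2)+2, aromatic.
Anion: 5 × 2 + 2 = 12 π electrons → 4(3), antiaromatic.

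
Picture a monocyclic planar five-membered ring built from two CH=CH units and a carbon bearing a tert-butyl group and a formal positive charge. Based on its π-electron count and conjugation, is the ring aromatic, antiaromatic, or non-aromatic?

Check conjugation: every atom in a ring double bond is sp² and brings one electron to the p orbital; the carbocation has an empty p orbital — every position has a p orbital, so the cyclic π system is continuous.
Counting π electrons: 2 × 2 = 4 from the double-bond units + 0 from the C(tert-butyl)(+) atom = 4.
4 is a 4n count (n = 1), so the planar conjugated ring is antiaromatic.

Antiaromatic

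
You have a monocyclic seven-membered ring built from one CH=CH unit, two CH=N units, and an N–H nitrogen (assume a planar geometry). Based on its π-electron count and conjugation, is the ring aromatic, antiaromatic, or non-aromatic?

Antiaromatic

Every ring atom contributes a p orbital perpendicular to the ring (every atom in a ring double bond is sp² and brings one electron to the p orbital; each sp² =N– keeps its lone pair in-plane and puts one electron into the π system; the pyrrole-type nitrogen donates its lone pair from the p orbital), so the π system is cyclic and fully conjugated.
Tallying contributions gives 3 × 2 = 6 from the double-bond units + 2 from the NH atom = 8.
8 = 4(2); a planar, fully conjugated 4n system is antiaromatic.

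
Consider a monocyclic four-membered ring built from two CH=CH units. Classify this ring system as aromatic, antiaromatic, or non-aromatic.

Antiaromatic

Check conjugation: each doubly-bonded ring atom is sp² with one p-orbital electron — every position has a p orbital, so the cyclic π system is continuous.
Tallying contributions gives 2 × 2 = 4 from the 2 double-bond units.
A 4n π count (4, n = 1) in a planar conjugated ring means antiaromatic.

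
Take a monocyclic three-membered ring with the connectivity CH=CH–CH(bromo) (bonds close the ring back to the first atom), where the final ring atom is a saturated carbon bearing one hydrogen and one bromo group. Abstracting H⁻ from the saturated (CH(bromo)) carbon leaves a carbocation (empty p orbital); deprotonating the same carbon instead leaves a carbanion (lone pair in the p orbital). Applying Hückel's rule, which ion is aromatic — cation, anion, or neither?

In either ion the ring is fully conjugated: every atom, including the new sp² carbon, supplies a p orbital.
Cation: 1 × 2 + 0 = 2 π electrons → 4(0)+2, aromatic.
Anion: 1 × 2 + 2 = 4 π electrons → 4(1), antiaromatic.

The cation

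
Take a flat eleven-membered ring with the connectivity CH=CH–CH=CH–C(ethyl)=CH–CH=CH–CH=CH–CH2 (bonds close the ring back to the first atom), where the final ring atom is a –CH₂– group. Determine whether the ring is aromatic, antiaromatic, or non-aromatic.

The CH2 position has four σ bonds — the tetrahedral CH₂ carbon is sp³ and has no p orbital in the ring π system — so the cyclic conjugation is interrupted.
Hückel's rule only applies to fully conjugated rings, so this one is simply non-aromatic.

Non-aromatic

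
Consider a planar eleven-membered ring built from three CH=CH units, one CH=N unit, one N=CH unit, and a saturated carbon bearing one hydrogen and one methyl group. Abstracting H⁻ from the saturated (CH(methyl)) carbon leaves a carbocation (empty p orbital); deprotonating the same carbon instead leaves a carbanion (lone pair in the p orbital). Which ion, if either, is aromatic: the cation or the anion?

The cation

In either ion the ring is fully conjugated: every atom, including the new sp² carbon, supplies a p orbital.
Cation: 5 × 2 + 0 = 10 π electrons → 4(2)+2, aromatic.
Anion: 5 × 2 + 2 = 12 π electrons → 4(3), antiaromatic.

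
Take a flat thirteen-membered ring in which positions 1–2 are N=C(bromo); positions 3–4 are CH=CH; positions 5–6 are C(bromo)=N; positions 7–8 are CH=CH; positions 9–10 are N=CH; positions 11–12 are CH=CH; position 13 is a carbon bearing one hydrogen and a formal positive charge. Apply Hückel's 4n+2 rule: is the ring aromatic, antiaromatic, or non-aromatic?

Antiaromatic

Every ring atom contributes a p orbital perpendicular to the ring (every atom in a ring double bond is sp² and brings one electron to the p orbital; each =N– nitrogen is pyridine-type (lone pair in the sp² plane, one electron in the p orbital); the carbocation has an empty p orbital), so the π system is cyclic and fully conjugated.
Adding the contributions, 6 × 2 = 12 from the double-bond units + 0 from the CH(+) atom = 12.
12 = 4(3); a planar, fully conjugated 4n system is antiaromatic.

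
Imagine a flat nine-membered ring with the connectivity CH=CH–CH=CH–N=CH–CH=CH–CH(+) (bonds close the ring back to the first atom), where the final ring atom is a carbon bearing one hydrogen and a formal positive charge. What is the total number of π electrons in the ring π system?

8

Check conjugation: every atom in a ring double bond is sp² and brings one electron to the p orbital; each =N– nitrogen is pyridine-type (lone pair in the sp² plane, one electron in the p orbital); the carbocation has an empty p orbital — every position has a p orbital, so the cyclic π system is continuous.
Tallying contributions gives 4 × 2 = 8 from the double-bond units + 0 from the CH(+) atom = 8.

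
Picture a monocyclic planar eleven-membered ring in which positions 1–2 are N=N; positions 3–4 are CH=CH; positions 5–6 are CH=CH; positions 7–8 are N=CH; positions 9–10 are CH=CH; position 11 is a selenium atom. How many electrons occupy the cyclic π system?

All ring atoms are sp² and supply a p orbital to the ring (the double-bond atoms are sp², each contributing one p electron; the doubly-bonded nitrogens are pyridine-type — their lone pairs lie in the ring plane, leaving one electron in the p orbital; the selenium donates one lone pair from its p orbital); the conjugation is uninterrupted.
π-electron count: 5 × 2 = 10 from the double-bond units + 2 from the Se atom = 12.

12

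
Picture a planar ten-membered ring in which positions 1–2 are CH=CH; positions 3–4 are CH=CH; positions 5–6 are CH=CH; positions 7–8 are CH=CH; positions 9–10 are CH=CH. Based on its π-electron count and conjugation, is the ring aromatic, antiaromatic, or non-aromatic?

Every ring atom contributes a p orbital perpendicular to the ring (the double-bond atoms are sp², each contributing one p electron), so the π system is cyclic and fully conjugated.
Adding the contributions, 5 × 2 = 10 from the 5 double-bond units.
With 10 π electrons (n = 2), the Hückel 4n+2 condition holds.

Aromatic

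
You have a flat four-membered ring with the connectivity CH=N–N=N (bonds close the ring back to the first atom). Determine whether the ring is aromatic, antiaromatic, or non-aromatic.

All ring atoms are sp² and supply a p orbital to the ring (the double-bond atoms are sp², each contributing one p electron; each sp² =N– keeps its lone pair in-plane and puts one electron into the π system); the conjugation is uninterrupted.
π-electron count: 2 × 2 = 4 from the 2 double-bond units.
With 4 = 4·1 π electrons, Hückel's rule classifies the planar ring as antiaromatic.

Antiaromatic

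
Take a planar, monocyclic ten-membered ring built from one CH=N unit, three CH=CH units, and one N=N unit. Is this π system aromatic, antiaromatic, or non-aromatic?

The p orbitals form a continuous loop: the double-bond atoms are sp², each contributing one p electron; each sp² =N– keeps its lone pair in-plane and puts one electron into the π system. The ring is fully conjugated.
Adding the contributions, 5 × 2 = 10 from the 5 double-bond units.
Since 10 = 4·2 + 2, the ring meets the 4n+2 criterion.

Aromatic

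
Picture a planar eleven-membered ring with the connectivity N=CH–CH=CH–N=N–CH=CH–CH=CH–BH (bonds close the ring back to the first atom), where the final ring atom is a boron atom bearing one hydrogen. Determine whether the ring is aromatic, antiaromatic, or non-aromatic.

Aromatic

Every ring atom contributes a p orbital perpendicular to the ring (each doubly-bonded ring atom is sp² with one p-orbital electron; each sp² =N– keeps its lone pair in-plane and puts one electron into the π system; the boron has an empty p orbital), so the π system is cyclic and fully conjugated.
π-electron count: 5 × 2 = 10 from the double-bond units + 0 from the BH atom = 10.
10 = 4(2) + 2, which satisfies Hückel's 4n+2 rule.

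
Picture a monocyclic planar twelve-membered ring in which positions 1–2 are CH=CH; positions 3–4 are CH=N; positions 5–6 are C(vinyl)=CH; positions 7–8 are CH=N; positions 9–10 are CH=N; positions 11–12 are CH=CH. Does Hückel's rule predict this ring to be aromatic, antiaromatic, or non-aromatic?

Check conjugation: each doubly-bonded ring atom is sp² with one p-orbital electron; each sp² =N– keeps its lone pair in-plane and puts one electron into the π system — every position has a p orbital, so the cyclic π system is continuous.
Adding the contributions, 6 × 2 = 12 from the 6 double-bond units.
12 = 4(3); a planar, fully conjugated 4n system is antiaromatic.

Antiaromatic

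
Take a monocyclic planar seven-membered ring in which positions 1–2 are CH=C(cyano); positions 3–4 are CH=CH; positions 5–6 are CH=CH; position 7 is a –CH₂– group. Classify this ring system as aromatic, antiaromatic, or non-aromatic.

At the CH2 position, the tetrahedral CH₂ carbon is sp³ and has no p orbital in the ring π system; the ring's p-orbital overlap is broken there.
A ring that is not fully conjugated cannot be aromatic or antiaromatic regardless of its π-electron count.

Non-aromatic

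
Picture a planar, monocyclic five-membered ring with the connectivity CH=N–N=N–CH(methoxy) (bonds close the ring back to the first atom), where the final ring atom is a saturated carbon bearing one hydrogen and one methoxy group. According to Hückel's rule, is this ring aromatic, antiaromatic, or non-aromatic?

The CH(methoxy) position has four σ bonds — that saturated carbon is sp³ and has no p orbital in the ring π system — so the cyclic conjugation is interrupted.
Without a continuous loop of overlapping p orbitals the Hückel electron count never comes into play.

Non-aromatic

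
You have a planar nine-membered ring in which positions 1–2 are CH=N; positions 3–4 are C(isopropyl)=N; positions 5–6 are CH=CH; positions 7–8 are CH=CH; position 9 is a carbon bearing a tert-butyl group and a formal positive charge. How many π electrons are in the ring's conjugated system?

The p orbitals form a continuous loop: each doubly-bonded ring atom is sp² with one p-orbital electron; the doubly-bonded nitrogens are pyridine-type — their lone pairs lie in the ring plane, leaving one electron in the p orbital; the carbocation has an empty p orbital. The ring is fully conjugated.
Counting π electrons: 4 × 2 = 8 from the double-bond units + 0 from the C(tert-butyl)(+) atom = 8.

8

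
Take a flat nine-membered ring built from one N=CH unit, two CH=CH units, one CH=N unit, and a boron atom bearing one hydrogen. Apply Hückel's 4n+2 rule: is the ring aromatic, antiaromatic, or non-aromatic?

Every ring atom contributes a p orbital perpendicular to the ring (every atom in a ring double bond is sp² and brings one electron to the p orbital; each =N– nitrogen is pyridine-type (lone pair in the sp² plane, one electron in the p orbital); the boron has an empty p orbital), so the π system is cyclic and fully conjugated.
Counting π electrons: 4 × 2 = 8 from the double-bond units + 0 from the BH atom = 8.
With 8 = 4·2 π electrons, Hückel's rule classifies the planar ring as antiaromatic.

Antiaromatic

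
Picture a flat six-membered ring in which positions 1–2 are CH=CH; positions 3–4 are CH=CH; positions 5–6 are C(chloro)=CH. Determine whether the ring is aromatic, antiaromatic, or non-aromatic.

Every ring atom contributes a p orbital perpendicular to the ring (each doubly-bonded ring atom is sp² with one p-orbital electron), so the π system is cyclic and fully conjugated.
Counting π electrons: 3 × 2 = 6 from the 3 double-bond units.
With 6 π electrons (n = 1), the Hückel 4n+2 condition holds.

Aromatic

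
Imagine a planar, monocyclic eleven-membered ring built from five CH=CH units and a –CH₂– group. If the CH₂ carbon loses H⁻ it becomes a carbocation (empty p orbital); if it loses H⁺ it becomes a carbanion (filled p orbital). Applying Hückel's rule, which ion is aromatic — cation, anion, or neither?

The cation

Both ions have a continuous loop of p orbitals — each ring atom is sp².
Cation: 5 × 2 + 0 = 10 π electrons → 4(2)+2, aromatic.
Anion: 5 × 2 + 2 = 12 π electrons → 4(3), antiaromatic.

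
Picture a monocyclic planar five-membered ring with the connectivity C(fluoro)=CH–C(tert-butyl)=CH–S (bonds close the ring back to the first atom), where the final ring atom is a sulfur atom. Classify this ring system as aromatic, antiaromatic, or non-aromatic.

Aromatic

All ring atoms are sp² and supply a p orbital to the ring (the double-bond atoms are sp², each contributing one p electron; the sulfur donates one lone pair from its p orbital); the conjugation is uninterrupted.
Adding the contributions, 2 × 2 = 4 from the double-bond units + 2 from the S atom = 6.
6 = 4(1) + 2, which satisfies Hückel's 4n+2 rule.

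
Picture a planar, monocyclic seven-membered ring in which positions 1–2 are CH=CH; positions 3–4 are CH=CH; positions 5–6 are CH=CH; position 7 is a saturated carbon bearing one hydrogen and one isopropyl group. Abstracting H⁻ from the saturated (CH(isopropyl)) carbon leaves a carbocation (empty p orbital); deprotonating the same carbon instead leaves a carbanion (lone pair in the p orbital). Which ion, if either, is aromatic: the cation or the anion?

In either ion the ring is fully conjugated: every atom, including the new sp² carbon, supplies a p orbital.
Cation: 3 × 2 + 0 = 6 π electrons → 4(1)+2, aromatic.
Anion: 3 × 2 + 2 = 8 π electrons → 4(2), antiaromatic.

The cation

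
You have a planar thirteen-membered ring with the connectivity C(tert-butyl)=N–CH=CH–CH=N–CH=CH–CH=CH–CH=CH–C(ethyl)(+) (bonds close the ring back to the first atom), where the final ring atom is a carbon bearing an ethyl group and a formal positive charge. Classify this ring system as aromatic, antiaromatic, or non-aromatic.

Antiaromatic

All ring atoms are sp² and supply a p orbital to the ring (each doubly-bonded ring atom is sp² with one p-orbital electron; each sp² =N– keeps its lone pair in-plane and puts one electron into the π system; the carbocation has an empty p orbital); the conjugation is uninterrupted.
π-electron count: 6 × 2 = 12 from the double-bond units + 0 from the C(ethyl)(+) atom = 12.
With 12 = 4·3 π electrons, Hückel's rule classifies the planar ring as antiaromatic.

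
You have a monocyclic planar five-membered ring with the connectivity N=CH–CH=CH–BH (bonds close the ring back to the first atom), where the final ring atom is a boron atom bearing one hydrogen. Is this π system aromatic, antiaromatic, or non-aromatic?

Antiaromatic

Every ring atom contributes a p orbital perpendicular to the ring (each doubly-bonded ring atom is sp² with one p-orbital electron; each sp² =N– keeps its lone pair in-plane and puts one electron into the π system; the boron has an empty p orbital), so the π system is cyclic and fully conjugated.
Tallying contributions gives 2 × 2 = 4 from the double-bond units + 0 from the BH atom = 4.
With 4 = 4·1 π electrons, Hückel's rule classifies the planar ring as antiaromatic.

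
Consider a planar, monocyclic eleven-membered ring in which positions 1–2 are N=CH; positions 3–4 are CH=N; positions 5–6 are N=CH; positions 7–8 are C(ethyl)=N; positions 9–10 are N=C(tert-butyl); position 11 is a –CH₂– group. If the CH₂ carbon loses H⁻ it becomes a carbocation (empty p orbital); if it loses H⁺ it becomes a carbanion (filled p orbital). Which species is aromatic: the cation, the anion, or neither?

The cation

In either ion the ring is fully conjugated: every atom, including the new sp² carbon, supplies a p orbital.
Cation: 5 × 2 + 0 = 10 π electrons → 4(2)+2, aromatic.
Anion: 5 × 2 + 2 = 12 π electrons → 4(3), antiaromatic.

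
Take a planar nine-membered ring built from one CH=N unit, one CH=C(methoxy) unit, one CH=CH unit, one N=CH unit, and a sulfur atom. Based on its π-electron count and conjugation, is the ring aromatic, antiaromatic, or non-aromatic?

Every ring atom contributes a p orbital perpendicular to the ring (each doubly-bonded ring atom is sp² with one p-orbital electron; the doubly-bonded nitrogens are pyridine-type — their lone pairs lie in the ring plane, leaving one electron in the p orbital; the sulfur donates one lone pair from its p orbital), so the π system is cyclic and fully conjugated.
Adding the contributions, 4 × 2 = 8 from the double-bond units + 2 from the S atom = 10.
With 10 π electrons (n = 2), the Hückel 4n+2 condition holds.

Aromatic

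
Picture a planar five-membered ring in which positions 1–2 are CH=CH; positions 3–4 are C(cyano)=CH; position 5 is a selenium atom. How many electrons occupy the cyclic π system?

6

The p orbitals form a continuous loop: each doubly-bonded ring atom is sp² with one p-orbital electron; the selenium donates one lone pair from its p orbital. The ring is fully conjugated.
π-electron count: 2 × 2 = 4 from the double-bond units + 2 from the Se atom = 6.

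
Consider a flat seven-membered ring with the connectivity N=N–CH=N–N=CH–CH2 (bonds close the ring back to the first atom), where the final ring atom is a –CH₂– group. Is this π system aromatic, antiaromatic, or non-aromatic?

Non-aromatic

Because the tetrahedral CH₂ carbon is sp³ and has no p orbital in the ring π system at the CH2 position, the π system cannot extend all the way around the ring.
Broken conjugation rules out both aromaticity and antiaromaticity.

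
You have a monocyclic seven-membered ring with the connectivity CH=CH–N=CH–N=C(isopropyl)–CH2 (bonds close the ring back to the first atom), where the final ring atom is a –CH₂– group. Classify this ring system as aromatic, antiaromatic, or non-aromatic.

At the CH2 position, the tetrahedral CH₂ carbon is sp³ and has no p orbital in the ring π system; the ring's p-orbital overlap is broken there.
A ring that is not fully conjugated cannot be aromatic or antiaromatic regardless of its π-electron count.

Non-aromatic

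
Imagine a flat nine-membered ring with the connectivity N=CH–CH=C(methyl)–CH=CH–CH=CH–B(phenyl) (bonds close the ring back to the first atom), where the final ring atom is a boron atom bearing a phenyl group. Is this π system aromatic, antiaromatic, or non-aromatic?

Antiaromatic

The p orbitals form a continuous loop: the double-bond atoms are sp², each contributing one p electron; each =N– nitrogen is pyridine-type (lone pair in the sp² plane, one electron in the p orbital); the boron has an empty p orbital. The ring is fully conjugated.
Counting π electrons: 4 × 2 = 8 from the double-bond units + 0 from the B(phenyl) atom = 8.
8 is a 4n count (n = 2), so the planar conjugated ring is antiaromatic.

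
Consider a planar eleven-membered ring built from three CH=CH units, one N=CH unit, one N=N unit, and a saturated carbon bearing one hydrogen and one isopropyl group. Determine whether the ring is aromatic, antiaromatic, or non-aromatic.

Non-aromatic

At the CH(isopropyl) position, that saturated carbon is sp³ and has no p orbital in the ring π system; the ring's p-orbital overlap is broken there.
A ring that is not fully conjugated cannot be aromatic or antiaromatic regardless of its π-electron count.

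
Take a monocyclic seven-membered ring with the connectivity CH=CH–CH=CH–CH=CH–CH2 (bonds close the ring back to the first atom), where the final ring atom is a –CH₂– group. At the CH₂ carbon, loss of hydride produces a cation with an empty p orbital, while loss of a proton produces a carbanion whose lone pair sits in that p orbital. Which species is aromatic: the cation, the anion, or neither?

The cation

Once that carbon is sp², every ring atom has a p orbital and both ions are fully conjugated.
Cation: 3 × 2 + 0 = 6 π electrons → 4(1)+2, aromatic.
Anion: 3 × 2 + 2 = 8 π electrons → 4(2), antiaromatic.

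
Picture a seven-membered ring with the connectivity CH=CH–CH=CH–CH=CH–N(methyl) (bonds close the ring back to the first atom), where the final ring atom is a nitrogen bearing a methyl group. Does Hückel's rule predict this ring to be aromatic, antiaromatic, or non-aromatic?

Antiaromatic

Every ring atom contributes a p orbital perpendicular to the ring (the double-bond atoms are sp², each contributing one p electron; the pyrrole-type nitrogen donates its lone pair from the p orbital), so the π system is cyclic and fully conjugated.
Tallying contributions gives 3 × 2 = 6 from the double-bond units + 2 from the N(methyl) atom = 8.
With 8 = 4·2 π electrons, Hückel's rule classifies the planar ring as antiaromatic.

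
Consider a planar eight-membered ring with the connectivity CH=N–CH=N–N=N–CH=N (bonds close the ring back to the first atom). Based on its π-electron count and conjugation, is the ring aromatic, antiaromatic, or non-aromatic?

Antiaromatic

The p orbitals form a continuous loop: each doubly-bonded ring atom is sp² with one p-orbital electron; the doubly-bonded nitrogens are pyridine-type — their lone pairs lie in the ring plane, leaving one electron in the p orbital. The ring is fully conjugated.
Tallying contributions gives 4 × 2 = 8 from the 4 double-bond units.
8 = 4(2); a planar, fully conjugated 4n system is antiaromatic.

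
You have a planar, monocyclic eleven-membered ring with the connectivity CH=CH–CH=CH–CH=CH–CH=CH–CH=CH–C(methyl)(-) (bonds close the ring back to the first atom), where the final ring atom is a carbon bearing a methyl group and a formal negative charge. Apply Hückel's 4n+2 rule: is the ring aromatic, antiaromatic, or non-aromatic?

Check conjugation: every atom in a ring double bond is sp² and brings one electron to the p orbital; the carbanion's lone pair occupies the p orbital — every position has a p orbital, so the cyclic π system is continuous.
Counting π electrons: 5 × 2 = 10 from the double-bond units + 2 from the C(methyl)(-) atom = 12.
With 12 = 4·3 π electrons, Hückel's rule classifies the planar ring as antiaromatic.

Antiaromatic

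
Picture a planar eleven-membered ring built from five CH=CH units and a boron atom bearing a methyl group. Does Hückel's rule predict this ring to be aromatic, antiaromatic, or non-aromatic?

Every ring atom contributes a p orbital perpendicular to the ring (the double-bond atoms are sp², each contributing one p electron; the boron has an empty p orbital), so the π system is cyclic and fully conjugated.
π-electron count: 5 × 2 = 10 from the double-bond units + 0 from the B(methyl) atom = 10.
That gives a 4n+2 count (10, n = 2).

Aromatic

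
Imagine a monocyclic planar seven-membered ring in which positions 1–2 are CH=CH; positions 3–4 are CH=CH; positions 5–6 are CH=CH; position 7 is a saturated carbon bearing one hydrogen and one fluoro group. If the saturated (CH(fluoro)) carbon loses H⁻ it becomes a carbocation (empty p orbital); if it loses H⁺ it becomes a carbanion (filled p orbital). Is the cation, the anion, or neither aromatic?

In both ions every ring atom is sp² and contributes a p orbital, so both rings are fully conjugated.
Cation: 3 × 2 + 0 = 6 π electrons → 4(1)+2, aromatic.
Anion: 3 × 2 + 2 = 8 π electrons → 4(2), antiaromatic.

The cation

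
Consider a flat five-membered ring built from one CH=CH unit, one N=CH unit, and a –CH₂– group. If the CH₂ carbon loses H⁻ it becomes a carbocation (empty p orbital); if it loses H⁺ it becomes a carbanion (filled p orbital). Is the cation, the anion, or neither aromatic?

In both ions every ring atom is sp² and contributes a p orbital, so both rings are fully conjugated.
Cation: 2 × 2 + 0 = 4 π electrons → 4(1), antiaromatic.
Anion: 2 × 2 + 2 = 6 π electrons → 4(1)+2, aromatic.

The anion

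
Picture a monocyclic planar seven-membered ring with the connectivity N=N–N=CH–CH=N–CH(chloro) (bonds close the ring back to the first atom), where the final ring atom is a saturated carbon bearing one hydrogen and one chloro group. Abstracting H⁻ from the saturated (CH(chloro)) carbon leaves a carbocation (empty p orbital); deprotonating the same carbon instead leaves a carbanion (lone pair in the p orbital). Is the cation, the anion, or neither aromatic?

In both ions every ring atom is sp² and contributes a p orbital, so both rings are fully conjugated.
Cation: 3 × 2 + 0 = 6 π electrons → 4(1)+2, aromatic.
Anion: 3 × 2 + 2 = 8 π electrons → 4(2), antiaromatic.

The cation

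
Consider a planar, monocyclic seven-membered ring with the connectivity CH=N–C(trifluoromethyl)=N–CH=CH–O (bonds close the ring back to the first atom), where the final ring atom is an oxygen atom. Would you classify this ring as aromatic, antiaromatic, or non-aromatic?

Antiaromatic

Check conjugation: the double-bond atoms are sp², each contributing one p electron; each sp² =N– keeps its lone pair in-plane and puts one electron into the π system; the oxygen donates one lone pair from its p orbital — every position has a p orbital, so the cyclic π system is continuous.
Tallying contributions gives 3 × 2 = 6 from the double-bond units + 2 from the O atom = 8.
A 4n π count (8, n = 2) in a planar conjugated ring means antiaromatic.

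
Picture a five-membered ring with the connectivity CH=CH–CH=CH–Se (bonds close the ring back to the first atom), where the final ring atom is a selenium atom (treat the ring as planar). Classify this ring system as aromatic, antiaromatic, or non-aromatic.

Every ring atom contributes a p orbital perpendicular to the ring (each doubly-bonded ring atom is sp² with one p-orbital electron; the selenium donates one lone pair from its p orbital), so the π system is cyclic and fully conjugated.
π-electron count: 2 × 2 = 4 from the double-bond units + 2 from the Se atom = 6.
Since 6 = 4·1 + 2, the ring meets the 4n+2 criterion.

Aromatic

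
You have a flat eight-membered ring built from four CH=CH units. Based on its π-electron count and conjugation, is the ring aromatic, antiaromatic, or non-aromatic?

All ring atoms are sp² and supply a p orbital to the ring (every atom in a ring double bond is sp² and brings one electron to the p orbital); the conjugation is uninterrupted.
π-electron count: 4 × 2 = 8 from the 4 double-bond units.
With 8 = 4·2 π electrons, Hückel's rule classifies the planar ring as antiaromatic.
(The species described is cyclooctatetraene.)

Antiaromatic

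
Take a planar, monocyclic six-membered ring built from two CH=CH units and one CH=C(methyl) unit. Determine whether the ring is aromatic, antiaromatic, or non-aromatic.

The p orbitals form a continuous loop: the double-bond atoms are sp², each contributing one p electron. The ring is fully conjugated.
π-electron count: 3 × 2 = 6 from the 3 double-bond units.
6 = 4(1) + 2, which satisfies Hückel's 4n+2 rule.

Aromatic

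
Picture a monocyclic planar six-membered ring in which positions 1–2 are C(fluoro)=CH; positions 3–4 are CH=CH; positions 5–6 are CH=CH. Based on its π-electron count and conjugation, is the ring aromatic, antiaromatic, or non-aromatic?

Check conjugation: every atom in a ring double bond is sp² and brings one electron to the p orbital — every position has a p orbital, so the cyclic π system is continuous.
π-electron count: 3 × 2 = 6 from the 3 double-bond units.
With 6 π electrons (n = 1), the Hückel 4n+2 condition holds.

Aromatic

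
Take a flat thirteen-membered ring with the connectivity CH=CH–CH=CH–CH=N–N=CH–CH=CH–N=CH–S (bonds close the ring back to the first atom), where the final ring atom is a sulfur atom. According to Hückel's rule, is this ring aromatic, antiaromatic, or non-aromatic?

Aromatic

The p orbitals form a continuous loop: every atom in a ring double bond is sp² and brings one electron to the p orbital; each =N– nitrogen is pyridine-type (lone pair in the sp² plane, one electron in the p orbital); the sulfur donates one lone pair from its p orbital. The ring is fully conjugated.
Adding the contributions, 6 × 2 = 12 from the double-bond units + 2 from the S atom = 14.
Since 14 = 4·3 + 2, the ring meets the 4n+2 criterion.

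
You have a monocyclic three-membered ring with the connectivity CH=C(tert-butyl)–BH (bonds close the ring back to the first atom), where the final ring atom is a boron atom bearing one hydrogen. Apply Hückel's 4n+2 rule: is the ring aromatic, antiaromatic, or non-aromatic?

Aromatic

Every ring atom contributes a p orbital perpendicular to the ring (each doubly-bonded ring atom is sp² with one p-orbital electron; the boron has an empty p orbital), so the π system is cyclic and fully conjugated.
π-electron count: 1 × 2 = 2 from the double-bond unit + 0 from the BH atom = 2.
2 = 4(0) + 2, which satisfies Hückel's 4n+2 rule.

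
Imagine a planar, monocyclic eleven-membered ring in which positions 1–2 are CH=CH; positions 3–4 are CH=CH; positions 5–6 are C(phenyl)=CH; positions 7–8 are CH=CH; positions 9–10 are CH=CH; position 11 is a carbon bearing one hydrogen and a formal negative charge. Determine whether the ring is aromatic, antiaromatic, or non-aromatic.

Every ring atom contributes a p orbital perpendicular to the ring (every atom in a ring double bond is sp² and brings one electron to the p orbital; the carbanion's lone pair occupies the p orbital), so the π system is cyclic and fully conjugated.
Counting π electrons: 5 × 2 = 10 from the double-bond units + 2 from the CH(-) atom = 12.
A 4n π count (12, n = 3) in a planar conjugated ring means antiaromatic.

Antiaromatic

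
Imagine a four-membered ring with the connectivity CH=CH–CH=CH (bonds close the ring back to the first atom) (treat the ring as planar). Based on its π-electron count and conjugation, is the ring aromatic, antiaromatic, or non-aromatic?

All ring atoms are sp² and supply a p orbital to the ring (every atom in a ring double bond is sp² and brings one electron to the p orbital); the conjugation is uninterrupted.
π-electron count: 2 × 2 = 4 from the 2 double-bond units.
4 = 4(1); a planar, fully conjugated 4n system is antiaromatic.
(The species described is cyclobutadiene.)

Antiaromatic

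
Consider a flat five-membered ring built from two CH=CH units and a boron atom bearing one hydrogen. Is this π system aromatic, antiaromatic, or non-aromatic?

Antiaromatic

All ring atoms are sp² and supply a p orbital to the ring (every atom in a ring double bond is sp² and brings one electron to the p orbital; the boron has an empty p orbital); the conjugation is uninterrupted.
π-electron count: 2 × 2 = 4 from the double-bond units + 0 from the BH atom = 4.
With 4 = 4·1 π electrons, Hückel's rule classifies the planar ring as antiaromatic.
This is borole.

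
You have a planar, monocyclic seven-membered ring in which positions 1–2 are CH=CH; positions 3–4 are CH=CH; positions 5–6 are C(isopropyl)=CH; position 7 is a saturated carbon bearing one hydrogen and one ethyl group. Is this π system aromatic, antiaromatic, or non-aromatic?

Non-aromatic

At the CH(ethyl) position, that saturated carbon is sp³ and has no p orbital in the ring π system; the ring's p-orbital overlap is broken there.
A ring that is not fully conjugated cannot be aromatic or antiaromatic regardless of its π-electron count.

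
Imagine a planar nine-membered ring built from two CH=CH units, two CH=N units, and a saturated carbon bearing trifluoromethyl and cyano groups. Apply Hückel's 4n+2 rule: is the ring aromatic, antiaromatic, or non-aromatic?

Non-aromatic

At the C(trifluoromethyl)(cyano) position, that saturated carbon is sp³ and has no p orbital in the ring π system; the ring's p-orbital overlap is broken there.
A ring that is not fully conjugated cannot be aromatic or antiaromatic regardless of its π-electron count.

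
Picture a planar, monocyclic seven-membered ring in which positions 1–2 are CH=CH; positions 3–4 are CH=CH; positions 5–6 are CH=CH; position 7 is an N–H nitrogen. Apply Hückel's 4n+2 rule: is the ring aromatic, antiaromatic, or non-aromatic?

All ring atoms are sp² and supply a p orbital to the ring (the double-bond atoms are sp², each contributing one p electron; the pyrrole-type nitrogen donates its lone pair from the p orbital); the conjugation is uninterrupted.
Adding the contributions, 3 × 2 = 6 from the double-bond units + 2 from the NH atom = 8.
8 = 4(2); a planar, fully conjugated 4n system is antiaromatic.

Antiaromatic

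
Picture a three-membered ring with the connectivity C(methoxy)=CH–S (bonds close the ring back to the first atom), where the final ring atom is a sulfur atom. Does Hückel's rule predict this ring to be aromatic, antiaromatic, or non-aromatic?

Antiaromatic

The p orbitals form a continuous loop: each doubly-bonded ring atom is sp² with one p-orbital electron; the sulfur donates one lone pair from its p orbital. The ring is fully conjugated.
Adding the contributions, 1 × 2 = 2 from the double-bond unit + 2 from the S atom = 4.
4 is a 4n count (n = 1), so the planar conjugated ring is antiaromatic.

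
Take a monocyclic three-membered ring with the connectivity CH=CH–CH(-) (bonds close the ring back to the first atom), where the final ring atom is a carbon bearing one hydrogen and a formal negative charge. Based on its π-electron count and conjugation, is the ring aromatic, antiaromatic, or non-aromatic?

Antiaromatic

Check conjugation: every atom in a ring double bond is sp² and brings one electron to the p orbital; the carbanion's lone pair occupies the p orbital — every position has a p orbital, so the cyclic π system is continuous.
Adding the contributions, 1 × 2 = 2 from the double-bond unit + 2 from the CH(-) atom = 4.
4 = 4(1); a planar, fully conjugated 4n system is antiaromatic.
(The species described is the cyclopropenyl anion.)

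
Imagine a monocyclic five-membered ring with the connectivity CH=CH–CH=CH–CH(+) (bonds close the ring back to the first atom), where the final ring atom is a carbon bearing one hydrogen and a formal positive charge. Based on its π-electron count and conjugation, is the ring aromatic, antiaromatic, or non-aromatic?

All ring atoms are sp² and supply a p orbital to the ring (every atom in a ring double bond is sp² and brings one electron to the p orbital; the carbocation has an empty p orbital); the conjugation is uninterrupted.
Counting π electrons: 2 × 2 = 4 from the double-bond units + 0 from the CH(+) atom = 4.
A 4n π count (4, n = 1) in a planar conjugated ring means antiaromatic.

Antiaromatic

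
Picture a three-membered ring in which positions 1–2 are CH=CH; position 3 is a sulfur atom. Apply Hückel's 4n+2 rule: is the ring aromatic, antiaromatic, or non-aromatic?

All ring atoms are sp² and supply a p orbital to the ring (each doubly-bonded ring atom is sp² with one p-orbital electron; the sulfur donates one lone pair from its p orbital); the conjugation is uninterrupted.
Adding the contributions, 1 × 2 = 2 from the double-bond unit + 2 from the S atom = 4.
A 4n π count (4, n = 1) in a planar conjugated ring means antiaromatic.

Antiaromatic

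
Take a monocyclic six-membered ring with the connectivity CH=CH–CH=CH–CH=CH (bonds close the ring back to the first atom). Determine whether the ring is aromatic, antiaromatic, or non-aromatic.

The p orbitals form a continuous loop: the double-bond atoms are sp², each contributing one p electron. The ring is fully conjugated.
Adding the contributions, 3 × 2 = 6 from the 3 double-bond units.
With 6 π electrons (n = 1), the Hückel 4n+2 condition holds.
(The species described is benzene.)

Aromatic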